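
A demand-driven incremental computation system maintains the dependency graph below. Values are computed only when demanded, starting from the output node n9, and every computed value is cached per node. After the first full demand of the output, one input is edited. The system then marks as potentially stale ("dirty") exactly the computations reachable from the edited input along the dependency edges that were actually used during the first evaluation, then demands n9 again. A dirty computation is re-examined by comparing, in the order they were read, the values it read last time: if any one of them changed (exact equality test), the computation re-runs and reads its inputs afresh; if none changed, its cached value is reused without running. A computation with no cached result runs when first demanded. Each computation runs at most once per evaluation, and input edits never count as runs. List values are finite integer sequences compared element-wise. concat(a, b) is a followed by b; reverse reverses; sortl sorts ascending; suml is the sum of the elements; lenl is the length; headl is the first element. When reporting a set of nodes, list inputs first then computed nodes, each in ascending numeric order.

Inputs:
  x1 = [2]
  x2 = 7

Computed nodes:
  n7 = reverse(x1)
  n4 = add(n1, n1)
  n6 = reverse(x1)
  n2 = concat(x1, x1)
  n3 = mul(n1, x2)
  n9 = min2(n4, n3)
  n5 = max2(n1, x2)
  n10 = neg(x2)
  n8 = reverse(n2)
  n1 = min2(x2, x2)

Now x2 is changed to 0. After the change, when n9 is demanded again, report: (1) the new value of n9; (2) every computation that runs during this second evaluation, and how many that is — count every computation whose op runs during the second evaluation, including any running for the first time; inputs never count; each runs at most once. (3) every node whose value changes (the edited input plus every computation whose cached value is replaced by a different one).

First evaluation (everything demanded from the output):
  n1 = min2(7, 7) = 7
  n3 = mul(7, 7) = 49
  n4 = add(7, 7) = 14
  n9 = min2(14, 49) = 14

Propagation after the edit:
  n1: runs — x2 7->0; x2 7->0; result 0.
  n3: runs — n1 7->0; x2 7->0; result 0.
  n4: runs — n1 7->0; n1 7->0; result 0.
  n9: runs — n4 14->0; n3 49->0; result 0.

New value of n9: 0.
Computations that run: n1, n3, n4, n9 — 4 in total.
Values that change: x2, n1, n3, n4, n9.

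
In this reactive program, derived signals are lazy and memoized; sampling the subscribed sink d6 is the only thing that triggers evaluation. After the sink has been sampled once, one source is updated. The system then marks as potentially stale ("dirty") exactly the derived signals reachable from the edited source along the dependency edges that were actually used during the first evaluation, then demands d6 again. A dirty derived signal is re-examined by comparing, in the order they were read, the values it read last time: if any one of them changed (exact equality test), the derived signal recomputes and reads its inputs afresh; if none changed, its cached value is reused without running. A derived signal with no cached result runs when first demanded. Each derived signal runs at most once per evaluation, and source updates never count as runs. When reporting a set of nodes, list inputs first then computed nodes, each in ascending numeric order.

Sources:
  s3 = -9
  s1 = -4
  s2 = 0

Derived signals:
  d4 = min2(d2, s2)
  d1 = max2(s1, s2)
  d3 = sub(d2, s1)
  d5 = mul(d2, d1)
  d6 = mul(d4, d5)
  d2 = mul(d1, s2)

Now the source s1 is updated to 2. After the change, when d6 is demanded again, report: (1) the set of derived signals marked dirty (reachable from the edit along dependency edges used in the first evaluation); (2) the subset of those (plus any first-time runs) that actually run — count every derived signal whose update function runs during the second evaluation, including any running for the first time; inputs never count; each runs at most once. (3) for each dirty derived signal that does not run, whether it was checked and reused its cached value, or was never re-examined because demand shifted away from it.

The edit dirties: d1, d2, d4, d5, d6.
3 derived signals run: d1, d2, d5.
Cache hits after checking: d4, d6.
Note where the cutoff bites: d4 is checked, finds nothing changed, and keeps its cache.

First demand of the output computes:
  d1 = max2(-4, 0) = 0
  d2 = mul(0, 0) = 0
  d4 = min2(0, 0) = 0
  d5 = mul(0, 0) = 0
  d6 = mul(0, 0) = 0

After the edit, cleaning proceeds:
  d1: a read changed (s1 -4->2) — executes, giving 2.
  d2: a read changed (d1 0->2) — executes, giving 0 — identical to its old value.
  d4: dirty, but its reads are unchanged (d2 unchanged, s2 unchanged); cached 0 stands.
  d5: a read changed (d1 0->2) — executes, giving 0 — identical to its old value.
  d6: dirty, but its reads are unchanged (d4 unchanged, d5 unchanged); cached 0 stands.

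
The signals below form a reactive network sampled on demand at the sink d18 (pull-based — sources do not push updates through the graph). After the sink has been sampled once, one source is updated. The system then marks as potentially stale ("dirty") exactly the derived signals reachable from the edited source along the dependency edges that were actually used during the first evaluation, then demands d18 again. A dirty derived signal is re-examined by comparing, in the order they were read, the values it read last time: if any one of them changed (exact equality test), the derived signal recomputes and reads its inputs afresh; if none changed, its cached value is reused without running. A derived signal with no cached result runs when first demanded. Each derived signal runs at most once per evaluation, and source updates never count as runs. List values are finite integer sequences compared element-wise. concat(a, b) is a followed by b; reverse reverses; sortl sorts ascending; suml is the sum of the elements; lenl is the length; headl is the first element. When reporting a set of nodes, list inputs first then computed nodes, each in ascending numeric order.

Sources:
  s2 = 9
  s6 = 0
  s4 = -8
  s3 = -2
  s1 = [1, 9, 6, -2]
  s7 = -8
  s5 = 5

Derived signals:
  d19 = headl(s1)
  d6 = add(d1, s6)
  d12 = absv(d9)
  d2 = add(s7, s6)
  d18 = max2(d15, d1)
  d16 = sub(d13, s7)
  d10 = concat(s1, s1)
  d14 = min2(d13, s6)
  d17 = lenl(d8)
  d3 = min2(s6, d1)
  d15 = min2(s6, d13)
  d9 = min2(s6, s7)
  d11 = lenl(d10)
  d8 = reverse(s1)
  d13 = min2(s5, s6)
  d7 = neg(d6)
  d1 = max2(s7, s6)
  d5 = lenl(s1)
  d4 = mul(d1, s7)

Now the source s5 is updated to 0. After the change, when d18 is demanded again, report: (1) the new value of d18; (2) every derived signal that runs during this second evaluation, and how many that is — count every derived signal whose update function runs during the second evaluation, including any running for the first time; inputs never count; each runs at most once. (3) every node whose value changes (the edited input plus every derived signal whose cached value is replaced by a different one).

Initial pass — values computed on the first demand:
  d1 = max2(-8, 0) = 0
  d13 = min2(5, 0) = 0
  d15 = min2(0, 0) = 0
  d18 = max2(0, 0) = 0

Second demand — change propagation:
  d13: re-runs because s5 5->0; new result 0 (unchanged).
  d15: re-examined; everything it read last time is the same (s6 unchanged, d13 unchanged) — cache 0 kept, no run.
  d18: re-examined; everything it read last time is the same (d15 unchanged, d1 unchanged) — cache 0 kept, no run.

The important point: d13 recomputes to an identical value, and the output ends up unchanged.

d18 now evaluates to 0.
Run set: d13 (1 run).
Changed values: s5.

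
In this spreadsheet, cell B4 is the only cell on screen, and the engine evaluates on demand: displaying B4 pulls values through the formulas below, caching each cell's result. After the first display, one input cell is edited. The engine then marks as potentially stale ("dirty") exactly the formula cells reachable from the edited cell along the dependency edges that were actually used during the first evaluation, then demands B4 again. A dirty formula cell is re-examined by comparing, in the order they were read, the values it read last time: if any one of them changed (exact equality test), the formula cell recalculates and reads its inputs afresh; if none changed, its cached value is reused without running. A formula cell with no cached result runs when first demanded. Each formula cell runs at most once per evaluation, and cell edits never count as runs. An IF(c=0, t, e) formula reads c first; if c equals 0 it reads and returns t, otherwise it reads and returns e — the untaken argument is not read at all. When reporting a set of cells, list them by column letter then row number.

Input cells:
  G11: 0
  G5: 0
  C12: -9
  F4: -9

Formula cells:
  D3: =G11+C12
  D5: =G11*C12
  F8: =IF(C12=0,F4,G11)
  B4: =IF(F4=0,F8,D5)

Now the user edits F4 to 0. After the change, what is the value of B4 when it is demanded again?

B4 now evaluates to 0.
The important point: the flipped condition pulls in fresh nodes; F8 runs for the first time.

Initial pass — values computed on the first demand:
  D5 = 0 * -9 = 0
  B4 = IF(F4=0: F4=-9 -> else branch D5) = 0

Second demand — change propagation:
  F8: newly demanded (no cache) — executes and yields 0.
  B4: re-runs because F4 -9->0; new result 0 (unchanged).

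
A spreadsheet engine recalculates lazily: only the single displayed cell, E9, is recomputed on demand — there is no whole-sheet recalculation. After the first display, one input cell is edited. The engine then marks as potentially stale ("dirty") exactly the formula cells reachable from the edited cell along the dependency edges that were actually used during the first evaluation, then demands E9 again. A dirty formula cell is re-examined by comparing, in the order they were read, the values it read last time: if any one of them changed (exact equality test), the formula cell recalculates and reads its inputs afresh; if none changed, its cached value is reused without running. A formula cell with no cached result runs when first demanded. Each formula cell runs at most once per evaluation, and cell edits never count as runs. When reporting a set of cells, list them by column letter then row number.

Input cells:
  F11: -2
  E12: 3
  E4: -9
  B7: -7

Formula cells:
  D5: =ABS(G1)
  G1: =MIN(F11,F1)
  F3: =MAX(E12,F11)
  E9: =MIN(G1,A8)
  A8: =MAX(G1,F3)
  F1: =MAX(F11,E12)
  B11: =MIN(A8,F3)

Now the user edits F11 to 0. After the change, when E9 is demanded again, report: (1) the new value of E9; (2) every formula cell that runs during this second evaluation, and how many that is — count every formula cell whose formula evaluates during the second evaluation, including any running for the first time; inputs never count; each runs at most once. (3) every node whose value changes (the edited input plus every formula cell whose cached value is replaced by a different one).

New value of E9: 0.
Formula cells that run: A8, E9, F1, F3, G1 — 5 in total.
Values that change: E9, F11, G1.

First evaluation (everything demanded from the output):
  F1 = MAX(-2, 3) = 3
  F3 = MAX(3, -2) = 3
  G1 = MIN(-2, 3) = -2
  A8 = MAX(-2, 3) = 3
  E9 = MIN(-2, 3) = -2

Propagation after the edit:
  F1: runs — F11 -2->0; result 3 (same value as before).
  F3: runs — F11 -2->0; result 3 (same value as before).
  G1: runs — F11 -2->0; result 0.
  A8: runs — G1 -2->0; result 3 (same value as before).
  E9: runs — G1 -2->0; result 0.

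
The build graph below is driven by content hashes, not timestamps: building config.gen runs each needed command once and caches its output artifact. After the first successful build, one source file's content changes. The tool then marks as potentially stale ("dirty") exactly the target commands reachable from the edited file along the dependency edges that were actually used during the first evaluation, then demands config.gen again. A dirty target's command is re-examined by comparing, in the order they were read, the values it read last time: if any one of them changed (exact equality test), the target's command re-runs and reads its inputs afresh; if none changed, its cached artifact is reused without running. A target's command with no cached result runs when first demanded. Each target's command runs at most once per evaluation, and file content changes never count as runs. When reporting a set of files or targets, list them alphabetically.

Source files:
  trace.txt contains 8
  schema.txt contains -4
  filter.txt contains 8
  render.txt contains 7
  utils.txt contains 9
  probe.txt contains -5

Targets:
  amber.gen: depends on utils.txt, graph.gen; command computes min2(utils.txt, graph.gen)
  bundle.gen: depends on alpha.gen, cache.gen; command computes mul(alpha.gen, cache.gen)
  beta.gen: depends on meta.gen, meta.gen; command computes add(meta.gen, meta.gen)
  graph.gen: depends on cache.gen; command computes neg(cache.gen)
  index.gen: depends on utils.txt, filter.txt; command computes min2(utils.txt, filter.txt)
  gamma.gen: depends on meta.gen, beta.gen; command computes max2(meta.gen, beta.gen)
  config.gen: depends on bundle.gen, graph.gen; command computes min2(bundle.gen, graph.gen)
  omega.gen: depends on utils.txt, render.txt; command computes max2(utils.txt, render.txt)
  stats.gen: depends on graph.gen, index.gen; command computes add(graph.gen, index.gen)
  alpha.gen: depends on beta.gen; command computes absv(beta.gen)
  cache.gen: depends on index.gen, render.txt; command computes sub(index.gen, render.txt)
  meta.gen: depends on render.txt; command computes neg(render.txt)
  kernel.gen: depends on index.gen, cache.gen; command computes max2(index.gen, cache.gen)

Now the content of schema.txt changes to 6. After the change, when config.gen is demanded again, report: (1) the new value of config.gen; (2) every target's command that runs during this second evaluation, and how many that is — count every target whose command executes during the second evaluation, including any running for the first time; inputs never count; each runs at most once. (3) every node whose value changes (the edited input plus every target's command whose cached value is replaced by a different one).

Initial pass — values computed on the first demand:
  index.gen = min2(9, 8) = 8
  cache.gen = sub(8, 7) = 1
  graph.gen = neg(1) = -1
  meta.gen = neg(7) = -7
  beta.gen = add(-7, -7) = -14
  alpha.gen = absv(-14) = 14
  bundle.gen = mul(14, 1) = 14
  config.gen = min2(14, -1) = -1

Second demand — change propagation:
  no demanded computation ever read schema.txt, so the edit dirties nothing and nothing runs.

The important point: nothing the output needs ever reads schema.txt, so the edit is invisible to it.

config.gen now evaluates to -1.
Run set: none (0 run).
Changed values: schema.txt.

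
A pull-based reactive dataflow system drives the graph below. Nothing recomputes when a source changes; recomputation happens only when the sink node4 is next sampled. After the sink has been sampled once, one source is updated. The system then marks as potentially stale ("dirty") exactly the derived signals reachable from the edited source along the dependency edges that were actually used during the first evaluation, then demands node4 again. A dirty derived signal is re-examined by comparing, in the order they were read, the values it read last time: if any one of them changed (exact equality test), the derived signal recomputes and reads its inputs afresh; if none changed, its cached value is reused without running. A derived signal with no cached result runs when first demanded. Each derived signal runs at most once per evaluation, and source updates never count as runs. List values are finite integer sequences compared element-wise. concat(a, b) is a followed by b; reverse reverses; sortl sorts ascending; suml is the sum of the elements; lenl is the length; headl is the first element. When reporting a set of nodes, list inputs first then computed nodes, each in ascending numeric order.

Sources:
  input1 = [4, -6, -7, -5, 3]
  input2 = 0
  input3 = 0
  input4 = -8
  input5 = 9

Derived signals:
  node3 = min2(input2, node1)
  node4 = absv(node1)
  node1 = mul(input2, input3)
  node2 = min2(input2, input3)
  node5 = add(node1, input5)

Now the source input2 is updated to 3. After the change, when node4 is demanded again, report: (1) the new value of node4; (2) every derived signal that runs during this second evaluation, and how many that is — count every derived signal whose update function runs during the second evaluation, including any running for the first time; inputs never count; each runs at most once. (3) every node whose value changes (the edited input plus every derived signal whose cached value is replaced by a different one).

New value of node4: 0.
Derived signals that run: node1 — 1 in total.
Values that change: input2.
Key observation: the change is absorbed at node1 — it re-runs but produces the same value, and the output's value is unchanged.

First evaluation (everything demanded from the output):
  node1 = mul(0, 0) = 0
  node4 = absv(0) = 0

Propagation after the edit:
  node1: runs — input2 0->3; result 0 (same value as before).
  node4: checked — values it read are unchanged (node1 unchanged); reused cached 0 without running.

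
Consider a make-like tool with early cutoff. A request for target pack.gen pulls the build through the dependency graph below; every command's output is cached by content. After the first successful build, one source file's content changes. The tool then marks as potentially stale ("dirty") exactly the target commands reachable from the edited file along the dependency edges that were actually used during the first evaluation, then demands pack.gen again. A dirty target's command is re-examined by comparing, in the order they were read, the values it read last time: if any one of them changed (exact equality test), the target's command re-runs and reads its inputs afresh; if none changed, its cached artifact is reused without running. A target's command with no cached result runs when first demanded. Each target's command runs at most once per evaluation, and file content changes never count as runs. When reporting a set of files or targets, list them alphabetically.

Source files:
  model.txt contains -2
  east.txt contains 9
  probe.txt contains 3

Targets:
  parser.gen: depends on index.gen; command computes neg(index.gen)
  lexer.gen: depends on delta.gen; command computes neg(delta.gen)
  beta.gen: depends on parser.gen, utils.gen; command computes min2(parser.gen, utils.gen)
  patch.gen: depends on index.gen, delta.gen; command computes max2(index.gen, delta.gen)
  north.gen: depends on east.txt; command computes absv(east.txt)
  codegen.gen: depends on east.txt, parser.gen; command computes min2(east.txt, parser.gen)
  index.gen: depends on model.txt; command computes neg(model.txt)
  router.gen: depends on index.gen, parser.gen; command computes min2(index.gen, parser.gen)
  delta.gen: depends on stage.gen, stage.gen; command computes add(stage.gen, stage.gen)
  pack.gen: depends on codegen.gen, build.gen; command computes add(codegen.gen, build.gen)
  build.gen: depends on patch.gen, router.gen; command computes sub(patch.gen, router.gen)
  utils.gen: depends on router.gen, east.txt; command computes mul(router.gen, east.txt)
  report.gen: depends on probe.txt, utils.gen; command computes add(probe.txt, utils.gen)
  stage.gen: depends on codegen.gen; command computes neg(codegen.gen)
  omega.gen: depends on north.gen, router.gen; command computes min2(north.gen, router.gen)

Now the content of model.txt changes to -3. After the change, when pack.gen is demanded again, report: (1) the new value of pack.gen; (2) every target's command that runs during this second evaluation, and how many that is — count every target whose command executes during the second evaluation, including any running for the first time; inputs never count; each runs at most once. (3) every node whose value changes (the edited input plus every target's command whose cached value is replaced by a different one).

Demanding pack.gen again yields 6.
9 target commands run: build.gen, codegen.gen, delta.gen, index.gen, pack.gen, parser.gen, patch.gen, router.gen, stage.gen.
The nodes whose values change: build.gen, codegen.gen, delta.gen, index.gen, model.txt, pack.gen, parser.gen, patch.gen, router.gen, stage.gen.

First demand of the output computes:
  index.gen = neg(-2) = 2
  parser.gen = neg(2) = -2
  codegen.gen = min2(9, -2) = -2
  router.gen = min2(2, -2) = -2
  stage.gen = neg(-2) = 2
  delta.gen = add(2, 2) = 4
  patch.gen = max2(2, 4) = 4
  build.gen = sub(4, -2) = 6
  pack.gen = add(-2, 6) = 4

After the edit, cleaning proceeds:
  index.gen: a read changed (model.txt -2->-3) — executes, giving 3.
  parser.gen: a read changed (index.gen 2->3) — executes, giving -3.
  codegen.gen: a read changed (parser.gen -2->-3) — executes, giving -3.
  router.gen: a read changed (index.gen 2->3; parser.gen -2->-3) — executes, giving -3.
  stage.gen: a read changed (codegen.gen -2->-3) — executes, giving 3.
  delta.gen: a read changed (stage.gen 2->3; stage.gen 2->3) — executes, giving 6.
  patch.gen: a read changed (index.gen 2->3; delta.gen 4->6) — executes, giving 6.
  build.gen: a read changed (patch.gen 4->6; router.gen -2->-3) — executes, giving 9.
  pack.gen: a read changed (codegen.gen -2->-3; build.gen 6->9) — executes, giving 6.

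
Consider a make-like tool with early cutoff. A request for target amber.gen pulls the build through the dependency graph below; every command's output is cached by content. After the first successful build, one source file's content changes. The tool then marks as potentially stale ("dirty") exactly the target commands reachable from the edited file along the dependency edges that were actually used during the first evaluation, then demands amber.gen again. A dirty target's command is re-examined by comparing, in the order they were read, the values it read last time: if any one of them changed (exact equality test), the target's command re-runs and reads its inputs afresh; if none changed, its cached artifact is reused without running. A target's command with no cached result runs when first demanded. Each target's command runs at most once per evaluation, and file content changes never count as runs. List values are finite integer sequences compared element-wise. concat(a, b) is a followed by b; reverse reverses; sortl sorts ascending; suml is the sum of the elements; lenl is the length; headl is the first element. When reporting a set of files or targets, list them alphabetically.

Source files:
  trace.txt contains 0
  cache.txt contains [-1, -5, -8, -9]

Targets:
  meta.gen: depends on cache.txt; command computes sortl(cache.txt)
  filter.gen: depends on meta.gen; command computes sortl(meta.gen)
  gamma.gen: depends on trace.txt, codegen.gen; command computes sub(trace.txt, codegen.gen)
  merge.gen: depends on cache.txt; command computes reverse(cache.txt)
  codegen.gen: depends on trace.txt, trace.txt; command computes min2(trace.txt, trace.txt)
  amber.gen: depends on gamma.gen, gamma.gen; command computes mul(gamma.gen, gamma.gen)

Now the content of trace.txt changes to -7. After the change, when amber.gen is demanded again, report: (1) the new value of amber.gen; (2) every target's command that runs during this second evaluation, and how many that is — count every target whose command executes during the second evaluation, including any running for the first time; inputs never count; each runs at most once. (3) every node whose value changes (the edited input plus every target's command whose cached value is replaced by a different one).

Demanding amber.gen again yields 0.
2 target commands run: codegen.gen, gamma.gen.
The nodes whose values change: codegen.gen, trace.txt.
Note the absorption at gamma.gen: it re-runs yet its value is the same, leaving the output's value untouched.

First demand of the output computes:
  codegen.gen = min2(0, 0) = 0
  gamma.gen = sub(0, 0) = 0
  amber.gen = mul(0, 0) = 0

After the edit, cleaning proceeds:
  codegen.gen: a read changed (trace.txt 0->-7; trace.txt 0->-7) — executes, giving -7.
  gamma.gen: a read changed (trace.txt 0->-7; codegen.gen 0->-7) — executes, giving 0 — identical to its old value.
  amber.gen: dirty, but its reads are unchanged (gamma.gen unchanged, gamma.gen unchanged); cached 0 stands.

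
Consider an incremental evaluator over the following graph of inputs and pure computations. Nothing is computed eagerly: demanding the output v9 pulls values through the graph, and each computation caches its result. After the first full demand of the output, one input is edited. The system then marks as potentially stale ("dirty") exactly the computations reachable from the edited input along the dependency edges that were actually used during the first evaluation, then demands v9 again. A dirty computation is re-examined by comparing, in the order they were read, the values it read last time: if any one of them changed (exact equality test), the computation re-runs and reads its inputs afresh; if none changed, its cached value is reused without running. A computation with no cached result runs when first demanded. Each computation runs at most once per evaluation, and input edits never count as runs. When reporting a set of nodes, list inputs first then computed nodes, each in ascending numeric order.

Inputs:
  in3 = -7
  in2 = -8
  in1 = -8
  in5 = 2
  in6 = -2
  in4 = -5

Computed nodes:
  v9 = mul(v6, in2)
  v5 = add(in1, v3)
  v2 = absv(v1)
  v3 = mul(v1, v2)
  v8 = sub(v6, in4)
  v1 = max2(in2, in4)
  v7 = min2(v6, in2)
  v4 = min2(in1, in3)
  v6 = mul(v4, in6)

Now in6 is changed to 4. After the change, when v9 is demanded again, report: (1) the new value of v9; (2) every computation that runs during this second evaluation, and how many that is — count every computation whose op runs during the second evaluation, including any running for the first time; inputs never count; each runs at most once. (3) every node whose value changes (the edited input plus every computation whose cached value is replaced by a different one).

v9 now evaluates to 256.
Run set: v6, v9 (2 run).
Changed values: in6, v6, v9.

Initial pass — values computed on the first demand:
  v4 = min2(-8, -7) = -8
  v6 = mul(-8, -2) = 16
  v9 = mul(16, -8) = -128

Second demand — change propagation:
  v6: re-runs because in6 -2->4; new result -32.
  v9: re-runs because v6 16->-32; new result 256.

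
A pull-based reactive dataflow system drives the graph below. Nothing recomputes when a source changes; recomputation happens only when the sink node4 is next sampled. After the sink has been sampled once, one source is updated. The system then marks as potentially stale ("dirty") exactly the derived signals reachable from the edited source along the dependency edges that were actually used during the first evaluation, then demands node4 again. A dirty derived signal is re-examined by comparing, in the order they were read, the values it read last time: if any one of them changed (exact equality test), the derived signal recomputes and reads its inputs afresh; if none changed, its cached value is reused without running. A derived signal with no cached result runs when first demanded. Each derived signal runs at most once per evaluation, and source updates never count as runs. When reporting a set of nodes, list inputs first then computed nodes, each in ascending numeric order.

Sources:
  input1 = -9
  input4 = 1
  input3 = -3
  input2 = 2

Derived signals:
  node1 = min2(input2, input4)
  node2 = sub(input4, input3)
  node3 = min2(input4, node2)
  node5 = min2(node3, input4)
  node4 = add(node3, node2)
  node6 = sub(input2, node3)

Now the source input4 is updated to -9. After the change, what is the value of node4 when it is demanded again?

New value of node4: -15.

First evaluation (everything demanded from the output):
  node2 = sub(1, -3) = 4
  node3 = min2(1, 4) = 1
  node4 = add(1, 4) = 5

Propagation after the edit:
  node2: runs — input4 1->-9; result -6.
  node3: runs — input4 1->-9; node2 4->-6; result -9.
  node4: runs — node3 1->-9; node2 4->-6; result -15.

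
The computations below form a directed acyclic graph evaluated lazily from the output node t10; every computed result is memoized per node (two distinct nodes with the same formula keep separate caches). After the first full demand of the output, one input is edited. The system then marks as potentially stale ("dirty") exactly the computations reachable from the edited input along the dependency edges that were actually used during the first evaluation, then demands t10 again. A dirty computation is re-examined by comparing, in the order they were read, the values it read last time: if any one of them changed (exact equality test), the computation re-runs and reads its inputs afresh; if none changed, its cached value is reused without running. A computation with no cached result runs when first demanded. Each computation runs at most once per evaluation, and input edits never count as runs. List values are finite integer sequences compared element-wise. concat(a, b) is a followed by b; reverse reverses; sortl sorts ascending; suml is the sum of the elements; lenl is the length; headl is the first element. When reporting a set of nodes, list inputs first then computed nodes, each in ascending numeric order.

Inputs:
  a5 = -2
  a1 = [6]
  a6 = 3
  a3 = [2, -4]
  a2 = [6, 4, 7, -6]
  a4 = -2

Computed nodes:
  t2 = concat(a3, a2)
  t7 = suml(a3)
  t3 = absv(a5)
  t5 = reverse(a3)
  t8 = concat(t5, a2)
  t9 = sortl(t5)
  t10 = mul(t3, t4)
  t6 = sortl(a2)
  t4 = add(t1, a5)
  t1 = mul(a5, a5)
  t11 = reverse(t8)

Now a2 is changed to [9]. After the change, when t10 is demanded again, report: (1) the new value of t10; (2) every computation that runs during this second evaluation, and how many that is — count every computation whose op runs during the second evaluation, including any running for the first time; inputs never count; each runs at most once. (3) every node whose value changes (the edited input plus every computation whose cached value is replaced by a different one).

First demand of the output computes:
  t1 = mul(-2, -2) = 4
  t3 = absv(-2) = 2
  t4 = add(4, -2) = 2
  t10 = mul(2, 2) = 4

After the edit, cleaning proceeds:
  a2 only reaches undemanded nodes; the second demand re-runs nothing.

Note the shortcut — a2 feeds only undemanded nodes, so no recomputation happens.

Demanding t10 again yields 4.
0 computations run: none.
The nodes whose values change: a2.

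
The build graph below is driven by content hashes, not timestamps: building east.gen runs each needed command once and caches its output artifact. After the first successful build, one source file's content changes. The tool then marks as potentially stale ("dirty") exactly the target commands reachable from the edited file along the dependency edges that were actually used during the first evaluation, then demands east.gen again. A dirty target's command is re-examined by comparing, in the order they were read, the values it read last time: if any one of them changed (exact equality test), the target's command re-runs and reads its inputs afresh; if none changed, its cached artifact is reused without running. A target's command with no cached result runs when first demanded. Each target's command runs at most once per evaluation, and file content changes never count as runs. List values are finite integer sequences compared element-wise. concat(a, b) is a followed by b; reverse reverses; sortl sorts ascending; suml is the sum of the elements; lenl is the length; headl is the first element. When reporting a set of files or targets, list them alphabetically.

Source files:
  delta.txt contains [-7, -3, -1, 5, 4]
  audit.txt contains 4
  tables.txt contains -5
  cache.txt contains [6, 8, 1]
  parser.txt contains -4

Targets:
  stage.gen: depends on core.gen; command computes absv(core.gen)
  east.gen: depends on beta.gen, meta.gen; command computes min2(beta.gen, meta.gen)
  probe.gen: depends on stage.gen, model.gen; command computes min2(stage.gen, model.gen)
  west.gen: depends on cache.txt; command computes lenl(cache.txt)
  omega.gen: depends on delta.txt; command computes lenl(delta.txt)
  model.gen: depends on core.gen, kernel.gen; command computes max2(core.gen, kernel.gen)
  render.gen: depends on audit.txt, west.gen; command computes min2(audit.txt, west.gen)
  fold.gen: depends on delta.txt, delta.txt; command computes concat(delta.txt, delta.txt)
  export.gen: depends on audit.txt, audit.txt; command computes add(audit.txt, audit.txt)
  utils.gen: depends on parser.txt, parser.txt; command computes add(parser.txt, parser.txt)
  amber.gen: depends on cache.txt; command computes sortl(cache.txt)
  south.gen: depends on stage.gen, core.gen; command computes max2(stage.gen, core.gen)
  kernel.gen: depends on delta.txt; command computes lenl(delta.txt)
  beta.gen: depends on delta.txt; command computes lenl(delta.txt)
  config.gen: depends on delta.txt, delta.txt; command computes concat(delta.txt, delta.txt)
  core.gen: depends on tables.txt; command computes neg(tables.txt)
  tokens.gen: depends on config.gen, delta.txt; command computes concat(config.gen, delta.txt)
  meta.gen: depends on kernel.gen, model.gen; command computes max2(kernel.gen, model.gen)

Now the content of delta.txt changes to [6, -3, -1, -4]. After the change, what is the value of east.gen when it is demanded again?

east.gen now evaluates to 4.

Initial pass — values computed on the first demand:
  beta.gen = lenl([-7, -3, -1, 5, 4]) = 5
  core.gen = neg(-5) = 5
  kernel.gen = lenl([-7, -3, -1, 5, 4]) = 5
  model.gen = max2(5, 5) = 5
  meta.gen = max2(5, 5) = 5
  east.gen = min2(5, 5) = 5

Second demand — change propagation:
  beta.gen: re-runs because delta.txt [-7, -3, -1, 5, 4]->[6, -3, -1, -4]; new result 4.
  kernel.gen: re-runs because delta.txt [-7, -3, -1, 5, 4]->[6, -3, -1, -4]; new result 4.
  model.gen: re-runs because kernel.gen 5->4; new result 5 (unchanged).
  meta.gen: re-runs because kernel.gen 5->4; new result 5 (unchanged).
  east.gen: re-runs because beta.gen 5->4; new result 4.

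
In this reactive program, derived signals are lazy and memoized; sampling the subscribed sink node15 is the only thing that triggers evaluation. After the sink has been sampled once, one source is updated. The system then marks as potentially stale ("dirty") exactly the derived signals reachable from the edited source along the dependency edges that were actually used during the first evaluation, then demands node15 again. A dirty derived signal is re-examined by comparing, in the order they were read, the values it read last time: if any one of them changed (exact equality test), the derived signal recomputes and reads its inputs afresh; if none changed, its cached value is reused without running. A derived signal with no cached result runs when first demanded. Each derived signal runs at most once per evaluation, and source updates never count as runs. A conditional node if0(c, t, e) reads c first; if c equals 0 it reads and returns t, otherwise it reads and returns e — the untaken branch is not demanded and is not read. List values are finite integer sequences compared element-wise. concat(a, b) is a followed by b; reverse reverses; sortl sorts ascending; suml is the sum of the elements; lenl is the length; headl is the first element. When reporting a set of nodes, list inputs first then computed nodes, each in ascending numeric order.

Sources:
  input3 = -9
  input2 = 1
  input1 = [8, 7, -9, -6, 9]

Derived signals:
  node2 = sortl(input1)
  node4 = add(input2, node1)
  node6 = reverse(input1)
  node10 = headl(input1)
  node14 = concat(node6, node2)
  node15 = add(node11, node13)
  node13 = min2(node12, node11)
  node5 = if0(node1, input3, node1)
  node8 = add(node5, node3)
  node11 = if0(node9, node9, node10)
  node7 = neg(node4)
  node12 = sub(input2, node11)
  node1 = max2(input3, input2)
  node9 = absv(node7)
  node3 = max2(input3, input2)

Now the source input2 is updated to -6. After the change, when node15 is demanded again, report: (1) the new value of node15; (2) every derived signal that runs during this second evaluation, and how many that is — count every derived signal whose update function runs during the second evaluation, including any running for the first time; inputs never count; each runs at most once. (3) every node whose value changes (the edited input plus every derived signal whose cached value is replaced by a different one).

First demand of the output computes:
  node1 = max2(-9, 1) = 1
  node4 = add(1, 1) = 2
  node7 = neg(2) = -2
  node9 = absv(-2) = 2
  node10 = headl([8, 7, -9, -6, 9]) = 8
  node11 = if0(node9=2 -> else branch node10) = 8
  node12 = sub(1, 8) = -7
  node13 = min2(-7, 8) = -7
  node15 = add(8, -7) = 1

After the edit, cleaning proceeds:
  node1: a read changed (input2 1->-6) — executes, giving -6.
  node4: a read changed (input2 1->-6; node1 1->-6) — executes, giving -12.
  node7: a read changed (node4 2->-12) — executes, giving 12.
  node9: a read changed (node7 -2->12) — executes, giving 12.
  node11: a read changed (node9 2->12) — executes, giving 8 — identical to its old value.
  node12: a read changed (input2 1->-6) — executes, giving -14.
  node13: a read changed (node12 -7->-14) — executes, giving -14.
  node15: a read changed (node13 -7->-14) — executes, giving -6.

Demanding node15 again yields -6.
8 derived signals run: node1, node4, node7, node9, node11, node12, node13, node15.
The nodes whose values change: input2, node1, node4, node7, node9, node12, node13, node15.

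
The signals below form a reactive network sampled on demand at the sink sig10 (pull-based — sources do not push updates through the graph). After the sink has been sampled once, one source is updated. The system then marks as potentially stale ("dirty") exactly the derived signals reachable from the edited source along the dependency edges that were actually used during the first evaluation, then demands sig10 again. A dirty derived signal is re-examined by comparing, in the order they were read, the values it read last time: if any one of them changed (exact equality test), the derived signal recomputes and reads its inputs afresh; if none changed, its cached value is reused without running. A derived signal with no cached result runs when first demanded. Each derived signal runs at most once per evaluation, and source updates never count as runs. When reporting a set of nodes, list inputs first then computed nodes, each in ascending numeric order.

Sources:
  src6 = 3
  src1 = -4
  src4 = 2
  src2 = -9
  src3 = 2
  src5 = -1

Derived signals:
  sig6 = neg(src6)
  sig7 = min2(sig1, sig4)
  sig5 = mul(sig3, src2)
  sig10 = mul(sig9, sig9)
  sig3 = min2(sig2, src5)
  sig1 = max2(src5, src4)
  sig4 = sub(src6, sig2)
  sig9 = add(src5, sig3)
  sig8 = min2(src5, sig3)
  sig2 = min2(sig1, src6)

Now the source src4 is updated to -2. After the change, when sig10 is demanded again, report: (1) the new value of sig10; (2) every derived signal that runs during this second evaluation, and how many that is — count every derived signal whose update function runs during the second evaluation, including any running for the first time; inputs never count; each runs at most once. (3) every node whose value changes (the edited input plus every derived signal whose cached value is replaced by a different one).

sig10 now evaluates to 4.
Run set: sig1, sig2, sig3 (3 run).
Changed values: src4, sig1, sig2.
The important point: sig3 recomputes to an identical value, and the output ends up unchanged.

Initial pass — values computed on the first demand:
  sig1 = max2(-1, 2) = 2
  sig2 = min2(2, 3) = 2
  sig3 = min2(2, -1) = -1
  sig9 = add(-1, -1) = -2
  sig10 = mul(-2, -2) = 4

Second demand — change propagation:
  sig1: re-runs because src4 2->-2; new result -1.
  sig2: re-runs because sig1 2->-1; new result -1.
  sig3: re-runs because sig2 2->-1; new result -1 (unchanged).
  sig9: re-examined; everything it read last time is the same (src5 unchanged, sig3 unchanged) — cache -2 kept, no run.
  sig10: re-examined; everything it read last time is the same (sig9 unchanged, sig9 unchanged) — cache 4 kept, no run.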